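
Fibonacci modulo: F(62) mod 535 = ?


F(k) mod 535 for k=1..62:
1, 1, 2, 3, 5, 8, 13, 21, 34, 55, 89, 144, 233, 377, 75, 452, 527, 444, 436, 345, 246, 56, 302, 358, 125, 483, 73, 21, 94, 115, 209, 324, 533, 322, 320, 107, 427, 534, 426, 425, 316, 206, 522, 193, 180, 373, 18, 391, 409, 265, 139, 404, 8, 412, 420, 297, 182, 479, 126, 70, 196, 266
F(62) mod 535 = 266


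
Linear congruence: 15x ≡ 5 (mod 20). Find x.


GCD(15, 20) = 5 divides 5
Divide: 3x ≡ 1 (mod 4)
x ≡ 3 (mod 4)


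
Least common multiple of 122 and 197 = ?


GCD(122, 197) = 1
LCM = 122*197/1 = 24034/1 = 24034

LCM = 24034


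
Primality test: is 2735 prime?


2735 / 5 = 547 (exact division)
2735 is NOT prime.

No, 2735 is not prime


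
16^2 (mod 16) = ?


16^1 mod 16 = 0
16^2 mod 16 = 0


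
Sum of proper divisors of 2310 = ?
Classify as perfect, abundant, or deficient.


Proper divisors: 1, 2, 3, 5, 6, 7, 10, 11, 14, 15, 21, 22, 30, 33, 35, 42, 55, 66, 70, 77, 105, 110, 154, 165, 210, 231, 330, 385, 462, 770, 1155
Sum = 1 + 2 + 3 + 5 + 6 + 7 + 10 + 11 + 14 + 15 + 21 + 22 + 30 + 33 + 35 + 42 + 55 + 66 + 70 + 77 + 105 + 110 + 154 + 165 + 210 + 231 + 330 + 385 + 462 + 770 + 1155 = 4602
4602 > 2310 → abundant

s(2310) = 4602 (abundant)


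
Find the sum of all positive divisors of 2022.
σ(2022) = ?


Divisors of 2022: 1, 2, 3, 6, 337, 674, 1011, 2022
Sum = 1 + 2 + 3 + 6 + 337 + 674 + 1011 + 2022 = 4056

σ(2022) = 4056


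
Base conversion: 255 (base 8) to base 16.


255 (base 8) = 173 (decimal)
173 (decimal) = AD (base 16)


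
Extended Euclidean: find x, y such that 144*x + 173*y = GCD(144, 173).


Tabular extended Euclidean (each row: r = 144*s + 173*t):
r=144, s=1, t=0
r=173, s=0, t=1
q=0: r=144, s=1, t=0   [144*(1) + 173*(0) = 144]
q=1: r=29, s=-1, t=1   [144*(-1) + 173*(1) = 29]
q=4: r=28, s=5, t=-4   [144*(5) + 173*(-4) = 28]
q=1: r=1, s=-6, t=5   [144*(-6) + 173*(5) = 1]
q=28: r=0, s=173, t=-144   [144*(173) + 173*(-144) = 0]
GCD = 1; from the row with r=1: x=-6, y=5
Check: 144*(-6) + 173*(5) = -864 + 865 = 1

GCD = 1, x = -6, y = 5


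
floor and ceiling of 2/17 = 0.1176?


2/17 = 0.1176
floor = 0
ceil = 1

floor = 0, ceil = 1


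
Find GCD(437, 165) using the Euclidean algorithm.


437 = 2 * 165 + 107
165 = 1 * 107 + 58
107 = 1 * 58 + 49
58 = 1 * 49 + 9
49 = 5 * 9 + 4
9 = 2 * 4 + 1
4 = 4 * 1 + 0
GCD = 1


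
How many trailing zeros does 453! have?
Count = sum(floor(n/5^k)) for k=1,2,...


floor(453/5) = 90
floor(453/25) = 18
floor(453/125) = 3
Total = 111

111 trailing zeros


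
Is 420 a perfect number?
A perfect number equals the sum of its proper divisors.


Proper divisors of 420: 1, 2, 3, 4, 5, 6, 7, 10, 12, 14, 15, 20, 21, 28, 30, 35, 42, 60, 70, 84, 105, 140, 210
Sum = 1 + 2 + 3 + 4 + 5 + 6 + 7 + 10 + 12 + 14 + 15 + 20 + 21 + 28 + 30 + 35 + 42 + 60 + 70 + 84 + 105 + 140 + 210 = 924

No, 420 is not perfect (924 ≠ 420)


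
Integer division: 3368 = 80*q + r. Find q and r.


3368 = 80 * 42 + 8
Check: 3360 + 8 = 3368

q = 42, r = 8


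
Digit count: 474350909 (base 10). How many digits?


474350909 has 9 digits in base 10
floor(log10(474350909)) + 1 = floor(8.6761) + 1 = 9

9 digits (base 10)


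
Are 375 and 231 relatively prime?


Euclidean algorithm:
375 = 1 * 231 + 144
231 = 1 * 144 + 87
144 = 1 * 87 + 57
87 = 1 * 57 + 30
57 = 1 * 30 + 27
30 = 1 * 27 + 3
27 = 9 * 3 + 0
GCD(375, 231) = 3

No, not coprime (GCD = 3)


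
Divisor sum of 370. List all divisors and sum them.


Divisors of 370: 1, 2, 5, 10, 37, 74, 185, 370
Sum = 1 + 2 + 5 + 10 + 37 + 74 + 185 + 370 = 684

σ(370) = 684


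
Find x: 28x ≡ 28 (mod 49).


GCD(28, 49) = 7 divides 28
Divide: 4x ≡ 4 (mod 7)
x ≡ 1 (mod 7)


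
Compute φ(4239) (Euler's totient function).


4239 = 3^3 × 157
Prime factors: 3, 157
φ(4239) = 4239 × (1-1/3) × (1-1/157)
= 4239 × 2/3 × 156/157 = 2808

φ(4239) = 2808


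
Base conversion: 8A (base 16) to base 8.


8A (base 16) = 138 (decimal)
138 (decimal) = 212 (base 8)


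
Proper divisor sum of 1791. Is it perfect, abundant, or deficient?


Proper divisors: 1, 3, 9, 199, 597
Sum = 1 + 3 + 9 + 199 + 597 = 809
809 < 1791 → deficient

s(1791) = 809 (deficient)


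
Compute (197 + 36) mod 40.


197 + 36 = 233
233 mod 40 = 33


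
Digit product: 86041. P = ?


8 × 6 × 0 × 4 × 1 = 0


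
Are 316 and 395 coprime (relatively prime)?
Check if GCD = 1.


Euclidean algorithm:
395 = 1 * 316 + 79
316 = 4 * 79 + 0
GCD(316, 395) = 79

No, not coprime (GCD = 79)


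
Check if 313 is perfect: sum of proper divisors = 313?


Proper divisors of 313: 1
Sum = 1 = 1

No, 313 is not perfect (1 ≠ 313)


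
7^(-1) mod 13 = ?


Use the extended Euclidean algorithm on (13, 7); each row r = 13*s + 7*t:
r=13, s=1, t=0
r=7, s=0, t=1
q=1: r=6, s=1, t=-1   [13*(1) + 7*(-1) = 6]
q=1: r=1, s=-1, t=2   [13*(-1) + 7*(2) = 1]
q=6: r=0, s=7, t=-13   [13*(7) + 7*(-13) = 0]
GCD = 1 with t = 2, so 7*(2) ≡ 1 (mod 13)
Inverse = 2 mod 13 = 2
Check: 7 * 2 = 14 ≡ 1 (mod 13)

7^(-1) ≡ 2 (mod 13)


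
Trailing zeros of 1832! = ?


floor(1832/5) = 366
floor(1832/25) = 73
floor(1832/125) = 14
floor(1832/625) = 2
Total = 455

455 trailing zeros


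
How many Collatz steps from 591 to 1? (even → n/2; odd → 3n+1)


591 → 1774 → 887 → 2662 → 1331 → 3994 → 1997 → 5992 → 2996 → 1498 → 749 → 2248 → 1124 → 562 → 281 → 844 → 422 → 211 → 634 → 317 → 952 → 476 → 238 → 119 → 358 → 179 → 538 → 269 → 808 → 404 → 202 → 101 → 304 → 152 → 76 → 38 → 19 → 58 → 29 → 88 → 44 → 22 → 11 → 34 → 17 → 52 → 26 → 13 → 40 → 20 → 10 → 5 → 16 → 8 → 4 → 2 → 1
Total steps = 56

56 steps


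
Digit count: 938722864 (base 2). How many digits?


938722864 in base 2 = 110111111100111100011000110000
Number of digits = 30

30 digits (base 2)


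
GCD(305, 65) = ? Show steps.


305 = 4 * 65 + 45
65 = 1 * 45 + 20
45 = 2 * 20 + 5
20 = 4 * 5 + 0
GCD = 5


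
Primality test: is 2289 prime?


2289 / 3 = 763 (exact division)
2289 is NOT prime.

No, 2289 is not prime


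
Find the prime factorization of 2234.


2234 / 2 = 1117
1117 / 1117 = 1
2234 = 2 × 1117


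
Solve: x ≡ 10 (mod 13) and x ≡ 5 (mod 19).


M = 13*19 = 247
M1 = M/13 = 19, M2 = M/19 = 13
M1^(-1) mod 13 = 11, M2^(-1) mod 19 = 3
x = 10*19*11 + 5*13*3 = 2285
2285 mod 247 = 62
Check: 62 mod 13 = 10 ✓, 62 mod 19 = 5 ✓

x ≡ 62 (mod 247)


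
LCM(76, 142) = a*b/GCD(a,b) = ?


GCD(76, 142) = 2
LCM = 76*142/2 = 10792/2 = 5396

LCM = 5396


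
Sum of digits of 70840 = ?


7 + 0 + 8 + 4 + 0 = 19


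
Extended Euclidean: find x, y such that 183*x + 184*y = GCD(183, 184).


Tabular extended Euclidean (each row: r = 183*s + 184*t):
r=183, s=1, t=0
r=184, s=0, t=1
q=0: r=183, s=1, t=0   [183*(1) + 184*(0) = 183]
q=1: r=1, s=-1, t=1   [183*(-1) + 184*(1) = 1]
q=183: r=0, s=184, t=-183   [183*(184) + 184*(-183) = 0]
GCD = 1; from the row with r=1: x=-1, y=1
Check: 183*(-1) + 184*(1) = -183 + 184 = 1

GCD = 1, x = -1, y = 1


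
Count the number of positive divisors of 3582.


3582 = 2^1 × 3^2 × 199^1
d(3582) = (1+1) × (2+1) × (1+1) = 12

12 divisors


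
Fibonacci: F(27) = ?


Sequence: 1, 1, 2, 3, 5, 8, 13, 21, 34, 55, 89, 144, 233, 377, 610, 987, 1597, 2584, 4181, 6765, 10946, 17711, 28657, 46368, 75025, 121393, 196418
F(27) = 196418


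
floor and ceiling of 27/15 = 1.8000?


27/15 = 1.8000
floor = 1
ceil = 2

floor = 1, ceil = 2


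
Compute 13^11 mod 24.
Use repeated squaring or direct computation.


13^1 mod 24 = 13
13^2 mod 24 = 1
13^3 mod 24 = 13
13^4 mod 24 = 1
13^5 mod 24 = 13
13^6 mod 24 = 1
13^7 mod 24 = 13
13^8 mod 24 = 1
13^9 mod 24 = 13
13^10 mod 24 = 1
13^11 mod 24 = 13


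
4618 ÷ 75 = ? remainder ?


4618 = 75 * 61 + 43
Check: 4575 + 43 = 4618

q = 61, r = 43


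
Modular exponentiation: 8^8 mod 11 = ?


8^1 mod 11 = 8
8^2 mod 11 = 9
8^3 mod 11 = 6
8^4 mod 11 = 4
8^5 mod 11 = 10
8^6 mod 11 = 3
8^7 mod 11 = 2
8^8 mod 11 = 5


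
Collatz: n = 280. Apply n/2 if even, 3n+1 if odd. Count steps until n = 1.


280 → 140 → 70 → 35 → 106 → 53 → 160 → 80 → 40 → 20 → 10 → 5 → 16 → 8 → 4 → 2 → 1
Total steps = 16

16 steps


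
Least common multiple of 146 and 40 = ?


GCD(146, 40) = 2
LCM = 146*40/2 = 5840/2 = 2920

LCM = 2920


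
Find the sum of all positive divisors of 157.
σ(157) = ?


Divisors of 157: 1, 157
Sum = 1 + 157 = 158

σ(157) = 158


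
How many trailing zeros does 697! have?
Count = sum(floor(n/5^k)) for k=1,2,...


floor(697/5) = 139
floor(697/25) = 27
floor(697/125) = 5
floor(697/625) = 1
Total = 172

172 trailing zeros


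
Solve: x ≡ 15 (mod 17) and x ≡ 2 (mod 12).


M = 17*12 = 204
M1 = M/17 = 12, M2 = M/12 = 17
M1^(-1) mod 17 = 10, M2^(-1) mod 12 = 5
x = 15*12*10 + 2*17*5 = 1970
1970 mod 204 = 134
Check: 134 mod 17 = 15 ✓, 134 mod 12 = 2 ✓

x ≡ 134 (mod 204)


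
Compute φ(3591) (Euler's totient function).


3591 = 3^3 × 7 × 19
Prime factors: 3, 7, 19
φ(3591) = 3591 × (1-1/3) × (1-1/7) × (1-1/19)
= 3591 × 2/3 × 6/7 × 18/19 = 1944

φ(3591) = 1944


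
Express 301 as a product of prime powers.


301 / 7 = 43
43 / 43 = 1
301 = 7 × 43


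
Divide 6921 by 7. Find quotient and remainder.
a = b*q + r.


6921 = 7 * 988 + 5
Check: 6916 + 5 = 6921

q = 988, r = 5


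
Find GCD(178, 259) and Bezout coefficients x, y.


Tabular extended Euclidean (each row: r = 178*s + 259*t):
r=178, s=1, t=0
r=259, s=0, t=1
q=0: r=178, s=1, t=0   [178*(1) + 259*(0) = 178]
q=1: r=81, s=-1, t=1   [178*(-1) + 259*(1) = 81]
q=2: r=16, s=3, t=-2   [178*(3) + 259*(-2) = 16]
q=5: r=1, s=-16, t=11   [178*(-16) + 259*(11) = 1]
q=16: r=0, s=259, t=-178   [178*(259) + 259*(-178) = 0]
GCD = 1; from the row with r=1: x=-16, y=11
Check: 178*(-16) + 259*(11) = -2848 + 2849 = 1

GCD = 1, x = -16, y = 11


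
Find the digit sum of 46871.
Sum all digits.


4 + 6 + 8 + 7 + 1 = 26


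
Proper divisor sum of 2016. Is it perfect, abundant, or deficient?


Proper divisors: 1, 2, 3, 4, 6, 7, 8, 9, 12, 14, 16, 18, 21, 24, 28, 32, 36, 42, 48, 56, 63, 72, 84, 96, 112, 126, 144, 168, 224, 252, 288, 336, 504, 672, 1008
Sum = 1 + 2 + 3 + 4 + 6 + 7 + 8 + 9 + 12 + 14 + 16 + 18 + 21 + 24 + 28 + 32 + 36 + 42 + 48 + 56 + 63 + 72 + 84 + 96 + 112 + 126 + 144 + 168 + 224 + 252 + 288 + 336 + 504 + 672 + 1008 = 4536
4536 > 2016 → abundant

s(2016) = 4536 (abundant)


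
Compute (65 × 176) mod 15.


65 × 176 = 11440
11440 mod 15 = 10


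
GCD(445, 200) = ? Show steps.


445 = 2 * 200 + 45
200 = 4 * 45 + 20
45 = 2 * 20 + 5
20 = 4 * 5 + 0
GCD = 5


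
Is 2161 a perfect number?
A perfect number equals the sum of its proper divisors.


Proper divisors of 2161: 1
Sum = 1 = 1

No, 2161 is not perfect (1 ≠ 2161)


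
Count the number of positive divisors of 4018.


4018 = 2^1 × 7^2 × 41^1
d(4018) = (1+1) × (2+1) × (1+1) = 12

12 divisors


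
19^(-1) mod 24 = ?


Use the extended Euclidean algorithm on (24, 19); each row r = 24*s + 19*t:
r=24, s=1, t=0
r=19, s=0, t=1
q=1: r=5, s=1, t=-1   [24*(1) + 19*(-1) = 5]
q=3: r=4, s=-3, t=4   [24*(-3) + 19*(4) = 4]
q=1: r=1, s=4, t=-5   [24*(4) + 19*(-5) = 1]
q=4: r=0, s=-19, t=24   [24*(-19) + 19*(24) = 0]
GCD = 1 with t = -5, so 19*(-5) ≡ 1 (mod 24)
Inverse = -5 mod 24 = 19
Check: 19 * 19 = 361 ≡ 1 (mod 24)

19^(-1) ≡ 19 (mod 24)


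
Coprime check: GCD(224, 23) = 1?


Euclidean algorithm:
224 = 9 * 23 + 17
23 = 1 * 17 + 6
17 = 2 * 6 + 5
6 = 1 * 5 + 1
5 = 5 * 1 + 0
GCD(224, 23) = 1

Yes, coprime (GCD = 1)


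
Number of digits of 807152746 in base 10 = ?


807152746 has 9 digits in base 10
floor(log10(807152746)) + 1 = floor(8.9070) + 1 = 9

9 digits (base 10)


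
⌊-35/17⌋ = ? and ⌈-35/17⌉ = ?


-35/17 = -2.0588
floor = -3
ceil = -2

floor = -3, ceil = -2


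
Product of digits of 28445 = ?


2 × 8 × 4 × 4 × 5 = 1280


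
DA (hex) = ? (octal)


DA (base 16) = 218 (decimal)
218 (decimal) = 332 (base 8)


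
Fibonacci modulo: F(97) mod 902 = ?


F(k) mod 902 for k=1..97:
1, 1, 2, 3, 5, 8, 13, 21, 34, 55, 89, 144, 233, 377, 610, 85, 695, 780, 573, 451, 122, 573, 695, 366, 159, 525, 684, 307, 89, 396, 485, 881, 464, 443, 5, 448, 453, 901, 452, 451, 1, 452, 453, 3, 456, 459, 13, 472, 485, 55, 540, 595, 233, 828, 159, 85, 244, 329, 573, 0, 573, 573, 244, 817, 159, 74, 233, 307, 540, 847, 485, 430, 13, 443, 456, 899, 453, 450, 1, 451, 452, 1, 453, 454, 5, 459, 464, 21, 485, 506, 89, 595, 684, 377, 159, 536, 695
F(97) mod 902 = 695


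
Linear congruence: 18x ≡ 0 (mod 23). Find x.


GCD(18, 23) = 1, unique solution
a^(-1) mod 23 = 9
x = 9 * 0 mod 23 = 0

x ≡ 0 (mod 23)


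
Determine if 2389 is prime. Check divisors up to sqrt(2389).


Check divisors up to sqrt(2389) = 48.8774
No divisors found.
2389 is prime.

Yes, 2389 is prime


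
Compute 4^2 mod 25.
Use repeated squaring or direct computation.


4^1 mod 25 = 4
4^2 mod 25 = 16


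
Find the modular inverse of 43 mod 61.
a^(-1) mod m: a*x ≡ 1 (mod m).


Use the extended Euclidean algorithm on (61, 43); each row r = 61*s + 43*t:
r=61, s=1, t=0
r=43, s=0, t=1
q=1: r=18, s=1, t=-1   [61*(1) + 43*(-1) = 18]
q=2: r=7, s=-2, t=3   [61*(-2) + 43*(3) = 7]
q=2: r=4, s=5, t=-7   [61*(5) + 43*(-7) = 4]
q=1: r=3, s=-7, t=10   [61*(-7) + 43*(10) = 3]
q=1: r=1, s=12, t=-17   [61*(12) + 43*(-17) = 1]
q=3: r=0, s=-43, t=61   [61*(-43) + 43*(61) = 0]
GCD = 1 with t = -17, so 43*(-17) ≡ 1 (mod 61)
Inverse = -17 mod 61 = 44
Check: 43 * 44 = 1892 ≡ 1 (mod 61)

43^(-1) ≡ 44 (mod 61)


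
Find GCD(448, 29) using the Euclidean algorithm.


448 = 15 * 29 + 13
29 = 2 * 13 + 3
13 = 4 * 3 + 1
3 = 3 * 1 + 0
GCD = 1


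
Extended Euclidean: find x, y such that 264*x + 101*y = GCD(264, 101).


Tabular extended Euclidean (each row: r = 264*s + 101*t):
r=264, s=1, t=0
r=101, s=0, t=1
q=2: r=62, s=1, t=-2   [264*(1) + 101*(-2) = 62]
q=1: r=39, s=-1, t=3   [264*(-1) + 101*(3) = 39]
q=1: r=23, s=2, t=-5   [264*(2) + 101*(-5) = 23]
q=1: r=16, s=-3, t=8   [264*(-3) + 101*(8) = 16]
q=1: r=7, s=5, t=-13   [264*(5) + 101*(-13) = 7]
q=2: r=2, s=-13, t=34   [264*(-13) + 101*(34) = 2]
q=3: r=1, s=44, t=-115   [264*(44) + 101*(-115) = 1]
q=2: r=0, s=-101, t=264   [264*(-101) + 101*(264) = 0]
GCD = 1; from the row with r=1: x=44, y=-115
Check: 264*(44) + 101*(-115) = 11616 - 11615 = 1

GCD = 1, x = 44, y = -115


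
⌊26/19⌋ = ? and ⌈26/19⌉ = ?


26/19 = 1.3684
floor = 1
ceil = 2

floor = 1, ceil = 2


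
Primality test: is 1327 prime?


Check divisors up to sqrt(1327) = 36.4280
No divisors found.
1327 is prime.

Yes, 1327 is prime


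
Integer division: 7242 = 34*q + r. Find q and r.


7242 = 34 * 213 + 0
Check: 7242 + 0 = 7242

q = 213, r = 0


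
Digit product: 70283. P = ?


7 × 0 × 2 × 8 × 3 = 0


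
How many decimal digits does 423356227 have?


423356227 has 9 digits in base 10
floor(log10(423356227)) + 1 = floor(8.6267) + 1 = 9

9 digits (base 10)


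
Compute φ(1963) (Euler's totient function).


1963 = 13 × 151
Prime factors: 13, 151
φ(1963) = 1963 × (1-1/13) × (1-1/151)
= 1963 × 12/13 × 150/151 = 1800

φ(1963) = 1800


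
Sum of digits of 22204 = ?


2 + 2 + 2 + 0 + 4 = 10


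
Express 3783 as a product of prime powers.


3783 / 3 = 1261
1261 / 13 = 97
97 / 97 = 1
3783 = 3 × 13 × 97


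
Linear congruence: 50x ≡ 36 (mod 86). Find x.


GCD(50, 86) = 2 divides 36
Divide: 25x ≡ 18 (mod 43)
x ≡ 42 (mod 43)


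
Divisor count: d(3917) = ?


3917 = 3917^1
d(3917) = (1+1) = 2

2 divisors


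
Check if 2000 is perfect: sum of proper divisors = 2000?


Proper divisors of 2000: 1, 2, 4, 5, 8, 10, 16, 20, 25, 40, 50, 80, 100, 125, 200, 250, 400, 500, 1000
Sum = 1 + 2 + 4 + 5 + 8 + 10 + 16 + 20 + 25 + 40 + 50 + 80 + 100 + 125 + 200 + 250 + 400 + 500 + 1000 = 2836

No, 2000 is not perfect (2836 ≠ 2000)


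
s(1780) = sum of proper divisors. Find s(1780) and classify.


Proper divisors: 1, 2, 4, 5, 10, 20, 89, 178, 356, 445, 890
Sum = 1 + 2 + 4 + 5 + 10 + 20 + 89 + 178 + 356 + 445 + 890 = 2000
2000 > 1780 → abundant

s(1780) = 2000 (abundant)


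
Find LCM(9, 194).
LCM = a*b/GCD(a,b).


GCD(9, 194) = 1
LCM = 9*194/1 = 1746/1 = 1746

LCM = 1746


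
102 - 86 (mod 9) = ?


102 - 86 = 16
16 mod 9 = 7


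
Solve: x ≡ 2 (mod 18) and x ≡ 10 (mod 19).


M = 18*19 = 342
M1 = M/18 = 19, M2 = M/19 = 18
M1^(-1) mod 18 = 1, M2^(-1) mod 19 = 18
x = 2*19*1 + 10*18*18 = 3278
3278 mod 342 = 200
Check: 200 mod 18 = 2 ✓, 200 mod 19 = 10 ✓

x ≡ 200 (mod 342)


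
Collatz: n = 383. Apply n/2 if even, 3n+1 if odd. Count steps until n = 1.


383 → 1150 → 575 → 1726 → 863 → 2590 → 1295 → 3886 → 1943 → 5830 → 2915 → 8746 → 4373 → 13120 → 6560 → 3280 → 1640 → 820 → 410 → 205 → 616 → 308 → 154 → 77 → 232 → 116 → 58 → 29 → 88 → 44 → 22 → 11 → 34 → 17 → 52 → 26 → 13 → 40 → 20 → 10 → 5 → 16 → 8 → 4 → 2 → 1
Total steps = 45

45 steps


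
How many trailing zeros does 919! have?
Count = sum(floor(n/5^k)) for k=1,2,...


floor(919/5) = 183
floor(919/25) = 36
floor(919/125) = 7
floor(919/625) = 1
Total = 227

227 trailing zeros


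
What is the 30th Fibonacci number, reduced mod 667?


F(k) mod 667 for k=1..30:
1, 1, 2, 3, 5, 8, 13, 21, 34, 55, 89, 144, 233, 377, 610, 320, 263, 583, 179, 95, 274, 369, 643, 345, 321, 666, 320, 319, 639, 291
F(30) mod 667 = 291


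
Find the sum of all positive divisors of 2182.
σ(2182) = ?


Divisors of 2182: 1, 2, 1091, 2182
Sum = 1 + 2 + 1091 + 2182 = 3276

σ(2182) = 3276


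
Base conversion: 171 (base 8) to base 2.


171 (base 8) = 121 (decimal)
121 (decimal) = 1111001 (base 2)


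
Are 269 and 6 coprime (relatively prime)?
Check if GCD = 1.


Euclidean algorithm:
269 = 44 * 6 + 5
6 = 1 * 5 + 1
5 = 5 * 1 + 0
GCD(269, 6) = 1

Yes, coprime (GCD = 1)


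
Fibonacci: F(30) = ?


Sequence: 1, 1, 2, 3, 5, 8, 13, 21, 34, 55, 89, 144, 233, 377, 610, 987, 1597, 2584, 4181, 6765, 10946, 17711, 28657, 46368, 75025, 121393, 196418, 317811, 514229, 832040
F(30) = 832040


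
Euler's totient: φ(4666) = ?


4666 = 2 × 2333
Prime factors: 2, 2333
φ(4666) = 4666 × (1-1/2) × (1-1/2333)
= 4666 × 1/2 × 2332/2333 = 2332

φ(4666) = 2332


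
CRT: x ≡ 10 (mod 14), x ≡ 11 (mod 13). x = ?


M = 14*13 = 182
M1 = M/14 = 13, M2 = M/13 = 14
M1^(-1) mod 14 = 13, M2^(-1) mod 13 = 1
x = 10*13*13 + 11*14*1 = 1844
1844 mod 182 = 24
Check: 24 mod 14 = 10 ✓, 24 mod 13 = 11 ✓

x ≡ 24 (mod 182)


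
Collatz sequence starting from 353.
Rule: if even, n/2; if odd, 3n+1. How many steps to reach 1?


353 → 1060 → 530 → 265 → 796 → 398 → 199 → 598 → 299 → 898 → 449 → 1348 → 674 → 337 → 1012 → 506 → 253 → 760 → 380 → 190 → 95 → 286 → 143 → 430 → 215 → 646 → 323 → 970 → 485 → 1456 → 728 → 364 → 182 → 91 → 274 → 137 → 412 → 206 → 103 → 310 → 155 → 466 → 233 → 700 → 350 → 175 → 526 → 263 → 790 → 395 → 1186 → 593 → 1780 → 890 → 445 → 1336 → 668 → 334 → 167 → 502 → 251 → 754 → 377 → 1132 → 566 → 283 → 850 → 425 → 1276 → 638 → 319 → 958 → 479 → 1438 → 719 → 2158 → 1079 → 3238 → 1619 → 4858 → 2429 → 7288 → 3644 → 1822 → 911 → 2734 → 1367 → 4102 → 2051 → 6154 → 3077 → 9232 → 4616 → 2308 → 1154 → 577 → 1732 → 866 → 433 → 1300 → 650 → 325 → 976 → 488 → 244 → 122 → 61 → 184 → 92 → 46 → 23 → 70 → 35 → 106 → 53 → 160 → 80 → 40 → 20 → 10 → 5 → 16 → 8 → 4 → 2 → 1
Total steps = 125

125 steps


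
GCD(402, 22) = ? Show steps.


402 = 18 * 22 + 6
22 = 3 * 6 + 4
6 = 1 * 4 + 2
4 = 2 * 2 + 0
GCD = 2


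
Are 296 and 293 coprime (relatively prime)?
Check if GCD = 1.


Euclidean algorithm:
296 = 1 * 293 + 3
293 = 97 * 3 + 2
3 = 1 * 2 + 1
2 = 2 * 1 + 0
GCD(296, 293) = 1

Yes, coprime (GCD = 1)


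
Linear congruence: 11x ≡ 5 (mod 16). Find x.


GCD(11, 16) = 1, unique solution
a^(-1) mod 16 = 3
x = 3 * 5 mod 16 = 15

x ≡ 15 (mod 16)


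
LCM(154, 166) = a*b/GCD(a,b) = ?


GCD(154, 166) = 2
LCM = 154*166/2 = 25564/2 = 12782

LCM = 12782


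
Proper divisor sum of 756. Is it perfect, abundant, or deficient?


Proper divisors: 1, 2, 3, 4, 6, 7, 9, 12, 14, 18, 21, 27, 28, 36, 42, 54, 63, 84, 108, 126, 189, 252, 378
Sum = 1 + 2 + 3 + 4 + 6 + 7 + 9 + 12 + 14 + 18 + 21 + 27 + 28 + 36 + 42 + 54 + 63 + 84 + 108 + 126 + 189 + 252 + 378 = 1484
1484 > 756 → abundant

s(756) = 1484 (abundant)


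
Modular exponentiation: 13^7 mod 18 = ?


13^1 mod 18 = 13
13^2 mod 18 = 7
13^3 mod 18 = 1
13^4 mod 18 = 13
13^5 mod 18 = 7
13^6 mod 18 = 1
13^7 mod 18 = 13


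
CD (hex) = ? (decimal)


CD (base 16) = 205 (decimal)
205 (decimal) = 205 (base 10)


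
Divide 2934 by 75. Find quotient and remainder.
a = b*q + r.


2934 = 75 * 39 + 9
Check: 2925 + 9 = 2934

q = 39, r = 9


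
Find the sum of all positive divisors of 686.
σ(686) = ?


Divisors of 686: 1, 2, 7, 14, 49, 98, 343, 686
Sum = 1 + 2 + 7 + 14 + 49 + 98 + 343 + 686 = 1200

σ(686) = 1200


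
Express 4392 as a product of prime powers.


4392 / 2 = 2196
2196 / 2 = 1098
1098 / 2 = 549
549 / 3 = 183
183 / 3 = 61
61 / 61 = 1
4392 = 2^3 × 3^2 × 61


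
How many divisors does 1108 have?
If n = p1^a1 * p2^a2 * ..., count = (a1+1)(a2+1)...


1108 = 2^2 × 277^1
d(1108) = (2+1) × (1+1) = 6

6 divisors


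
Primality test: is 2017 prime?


Check divisors up to sqrt(2017) = 44.9110
No divisors found.
2017 is prime.

Yes, 2017 is prime


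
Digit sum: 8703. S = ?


8 + 7 + 0 + 3 = 18


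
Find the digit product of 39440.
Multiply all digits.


3 × 9 × 4 × 4 × 0 = 0


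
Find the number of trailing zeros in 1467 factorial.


floor(1467/5) = 293
floor(1467/25) = 58
floor(1467/125) = 11
floor(1467/625) = 2
Total = 364

364 trailing zeros


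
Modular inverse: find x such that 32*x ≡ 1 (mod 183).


Use the extended Euclidean algorithm on (183, 32); each row r = 183*s + 32*t:
r=183, s=1, t=0
r=32, s=0, t=1
q=5: r=23, s=1, t=-5   [183*(1) + 32*(-5) = 23]
q=1: r=9, s=-1, t=6   [183*(-1) + 32*(6) = 9]
q=2: r=5, s=3, t=-17   [183*(3) + 32*(-17) = 5]
q=1: r=4, s=-4, t=23   [183*(-4) + 32*(23) = 4]
q=1: r=1, s=7, t=-40   [183*(7) + 32*(-40) = 1]
q=4: r=0, s=-32, t=183   [183*(-32) + 32*(183) = 0]
GCD = 1 with t = -40, so 32*(-40) ≡ 1 (mod 183)
Inverse = -40 mod 183 = 143
Check: 32 * 143 = 4576 ≡ 1 (mod 183)

32^(-1) ≡ 143 (mod 183)


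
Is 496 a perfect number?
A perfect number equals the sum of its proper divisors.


Proper divisors of 496: 1, 2, 4, 8, 16, 31, 62, 124, 248
Sum = 1 + 2 + 4 + 8 + 16 + 31 + 62 + 124 + 248 = 496

Yes, 496 is perfect (496 = 496)


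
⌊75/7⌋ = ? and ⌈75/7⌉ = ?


75/7 = 10.7143
floor = 10
ceil = 11

floor = 10, ceil = 11


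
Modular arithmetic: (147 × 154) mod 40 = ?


147 × 154 = 22638
22638 mod 40 = 38


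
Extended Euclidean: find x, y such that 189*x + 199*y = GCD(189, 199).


Tabular extended Euclidean (each row: r = 189*s + 199*t):
r=189, s=1, t=0
r=199, s=0, t=1
q=0: r=189, s=1, t=0   [189*(1) + 199*(0) = 189]
q=1: r=10, s=-1, t=1   [189*(-1) + 199*(1) = 10]
q=18: r=9, s=19, t=-18   [189*(19) + 199*(-18) = 9]
q=1: r=1, s=-20, t=19   [189*(-20) + 199*(19) = 1]
q=9: r=0, s=199, t=-189   [189*(199) + 199*(-189) = 0]
GCD = 1; from the row with r=1: x=-20, y=19
Check: 189*(-20) + 199*(19) = -3780 + 3781 = 1

GCD = 1, x = -20, y = 19


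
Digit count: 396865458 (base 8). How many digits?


396865458 in base 8 = 2751727662
Number of digits = 10

10 digits (base 8)


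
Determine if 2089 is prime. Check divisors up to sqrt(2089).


Check divisors up to sqrt(2089) = 45.7056
No divisors found.
2089 is prime.

Yes, 2089 is prime


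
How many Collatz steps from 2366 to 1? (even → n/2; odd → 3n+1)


2366 → 1183 → 3550 → 1775 → 5326 → 2663 → 7990 → 3995 → 11986 → 5993 → 17980 → 8990 → 4495 → 13486 → 6743 → 20230 → 10115 → 30346 → 15173 → 45520 → 22760 → 11380 → 5690 → 2845 → 8536 → 4268 → 2134 → 1067 → 3202 → 1601 → 4804 → 2402 → 1201 → 3604 → 1802 → 901 → 2704 → 1352 → 676 → 338 → 169 → 508 → 254 → 127 → 382 → 191 → 574 → 287 → 862 → 431 → 1294 → 647 → 1942 → 971 → 2914 → 1457 → 4372 → 2186 → 1093 → 3280 → 1640 → 820 → 410 → 205 → 616 → 308 → 154 → 77 → 232 → 116 → 58 → 29 → 88 → 44 → 22 → 11 → 34 → 17 → 52 → 26 → 13 → 40 → 20 → 10 → 5 → 16 → 8 → 4 → 2 → 1
Total steps = 89

89 steps


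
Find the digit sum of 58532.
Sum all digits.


5 + 8 + 5 + 3 + 2 = 23


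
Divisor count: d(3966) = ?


3966 = 2^1 × 3^1 × 661^1
d(3966) = (1+1) × (1+1) × (1+1) = 8

8 divisors


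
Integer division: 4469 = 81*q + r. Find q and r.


4469 = 81 * 55 + 14
Check: 4455 + 14 = 4469

q = 55, r = 14


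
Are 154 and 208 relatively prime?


Euclidean algorithm:
208 = 1 * 154 + 54
154 = 2 * 54 + 46
54 = 1 * 46 + 8
46 = 5 * 8 + 6
8 = 1 * 6 + 2
6 = 3 * 2 + 0
GCD(154, 208) = 2

No, not coprime (GCD = 2)


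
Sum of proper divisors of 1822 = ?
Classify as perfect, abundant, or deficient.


Proper divisors: 1, 2, 911
Sum = 1 + 2 + 911 = 914
914 < 1822 → deficient

s(1822) = 914 (deficient)


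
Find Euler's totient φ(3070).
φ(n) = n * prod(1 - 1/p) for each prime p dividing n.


3070 = 2 × 5 × 307
Prime factors: 2, 5, 307
φ(3070) = 3070 × (1-1/2) × (1-1/5) × (1-1/307)
= 3070 × 1/2 × 4/5 × 306/307 = 1224

φ(3070) = 1224


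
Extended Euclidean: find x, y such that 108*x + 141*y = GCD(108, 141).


Tabular extended Euclidean (each row: r = 108*s + 141*t):
r=108, s=1, t=0
r=141, s=0, t=1
q=0: r=108, s=1, t=0   [108*(1) + 141*(0) = 108]
q=1: r=33, s=-1, t=1   [108*(-1) + 141*(1) = 33]
q=3: r=9, s=4, t=-3   [108*(4) + 141*(-3) = 9]
q=3: r=6, s=-13, t=10   [108*(-13) + 141*(10) = 6]
q=1: r=3, s=17, t=-13   [108*(17) + 141*(-13) = 3]
q=2: r=0, s=-47, t=36   [108*(-47) + 141*(36) = 0]
GCD = 3; from the row with r=3: x=17, y=-13
Check: 108*(17) + 141*(-13) = 1836 - 1833 = 3

GCD = 3, x = 17, y = -13


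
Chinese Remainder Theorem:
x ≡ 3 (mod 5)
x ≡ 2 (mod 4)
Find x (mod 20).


M = 5*4 = 20
M1 = M/5 = 4, M2 = M/4 = 5
M1^(-1) mod 5 = 4, M2^(-1) mod 4 = 1
x = 3*4*4 + 2*5*1 = 58
58 mod 20 = 18
Check: 18 mod 5 = 3 ✓, 18 mod 4 = 2 ✓

x ≡ 18 (mod 20)


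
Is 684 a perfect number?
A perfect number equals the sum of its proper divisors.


Proper divisors of 684: 1, 2, 3, 4, 6, 9, 12, 18, 19, 36, 38, 57, 76, 114, 171, 228, 342
Sum = 1 + 2 + 3 + 4 + 6 + 9 + 12 + 18 + 19 + 36 + 38 + 57 + 76 + 114 + 171 + 228 + 342 = 1136

No, 684 is not perfect (1136 ≠ 684)


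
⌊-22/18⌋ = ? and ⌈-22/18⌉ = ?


-22/18 = -1.2222
floor = -2
ceil = -1

floor = -2, ceil = -1


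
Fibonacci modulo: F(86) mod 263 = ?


F(k) mod 263 for k=1..86:
1, 1, 2, 3, 5, 8, 13, 21, 34, 55, 89, 144, 233, 114, 84, 198, 19, 217, 236, 190, 163, 90, 253, 80, 70, 150, 220, 107, 64, 171, 235, 143, 115, 258, 110, 105, 215, 57, 9, 66, 75, 141, 216, 94, 47, 141, 188, 66, 254, 57, 48, 105, 153, 258, 148, 143, 28, 171, 199, 107, 43, 150, 193, 80, 10, 90, 100, 190, 27, 217, 244, 198, 179, 114, 30, 144, 174, 55, 229, 21, 250, 8, 258, 3, 261, 1
F(86) mod 263 = 1


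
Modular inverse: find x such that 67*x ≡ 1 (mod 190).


Use the extended Euclidean algorithm on (190, 67); each row r = 190*s + 67*t:
r=190, s=1, t=0
r=67, s=0, t=1
q=2: r=56, s=1, t=-2   [190*(1) + 67*(-2) = 56]
q=1: r=11, s=-1, t=3   [190*(-1) + 67*(3) = 11]
q=5: r=1, s=6, t=-17   [190*(6) + 67*(-17) = 1]
q=11: r=0, s=-67, t=190   [190*(-67) + 67*(190) = 0]
GCD = 1 with t = -17, so 67*(-17) ≡ 1 (mod 190)
Inverse = -17 mod 190 = 173
Check: 67 * 173 = 11591 ≡ 1 (mod 190)

67^(-1) ≡ 173 (mod 190)


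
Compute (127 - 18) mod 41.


127 - 18 = 109
109 mod 41 = 27


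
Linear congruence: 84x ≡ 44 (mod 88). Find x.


GCD(84, 88) = 4 divides 44
Divide: 21x ≡ 11 (mod 22)
x ≡ 11 (mod 22)


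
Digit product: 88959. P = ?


8 × 8 × 9 × 5 × 9 = 25920


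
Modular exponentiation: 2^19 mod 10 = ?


2^1 mod 10 = 2
2^2 mod 10 = 4
2^3 mod 10 = 8
2^4 mod 10 = 6
2^5 mod 10 = 2
2^6 mod 10 = 4
2^7 mod 10 = 8
2^8 mod 10 = 6
2^9 mod 10 = 2
2^10 mod 10 = 4
2^11 mod 10 = 8
2^12 mod 10 = 6
2^13 mod 10 = 2
2^14 mod 10 = 4
2^15 mod 10 = 8
2^16 mod 10 = 6
2^17 mod 10 = 2
2^18 mod 10 = 4
2^19 mod 10 = 8


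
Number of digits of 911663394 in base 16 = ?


911663394 in base 16 = 3656E122
Number of digits = 8

8 digits (base 16)


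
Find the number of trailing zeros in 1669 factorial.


floor(1669/5) = 333
floor(1669/25) = 66
floor(1669/125) = 13
floor(1669/625) = 2
Total = 414

414 trailing zeros


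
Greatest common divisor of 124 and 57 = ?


124 = 2 * 57 + 10
57 = 5 * 10 + 7
10 = 1 * 7 + 3
7 = 2 * 3 + 1
3 = 3 * 1 + 0
GCD = 1


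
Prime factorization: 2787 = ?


2787 / 3 = 929
929 / 929 = 1
2787 = 3 × 929


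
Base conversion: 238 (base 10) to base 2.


238 (base 10) = 238 (decimal)
238 (decimal) = 11101110 (base 2)


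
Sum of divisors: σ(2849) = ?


Divisors of 2849: 1, 7, 11, 37, 77, 259, 407, 2849
Sum = 1 + 7 + 11 + 37 + 77 + 259 + 407 + 2849 = 3648

σ(2849) = 3648


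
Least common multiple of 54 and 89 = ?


GCD(54, 89) = 1
LCM = 54*89/1 = 4806/1 = 4806

LCM = 4806


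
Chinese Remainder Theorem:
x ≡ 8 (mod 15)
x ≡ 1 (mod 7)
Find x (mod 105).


M = 15*7 = 105
M1 = M/15 = 7, M2 = M/7 = 15
M1^(-1) mod 15 = 13, M2^(-1) mod 7 = 1
x = 8*7*13 + 1*15*1 = 743
743 mod 105 = 8
Check: 8 mod 15 = 8 ✓, 8 mod 7 = 1 ✓

x ≡ 8 (mod 105)


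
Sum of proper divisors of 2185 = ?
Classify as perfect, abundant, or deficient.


Proper divisors: 1, 5, 19, 23, 95, 115, 437
Sum = 1 + 5 + 19 + 23 + 95 + 115 + 437 = 695
695 < 2185 → deficient

s(2185) = 695 (deficient)


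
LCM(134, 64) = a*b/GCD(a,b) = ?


GCD(134, 64) = 2
LCM = 134*64/2 = 8576/2 = 4288

LCM = 4288


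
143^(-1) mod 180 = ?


Use the extended Euclidean algorithm on (180, 143); each row r = 180*s + 143*t:
r=180, s=1, t=0
r=143, s=0, t=1
q=1: r=37, s=1, t=-1   [180*(1) + 143*(-1) = 37]
q=3: r=32, s=-3, t=4   [180*(-3) + 143*(4) = 32]
q=1: r=5, s=4, t=-5   [180*(4) + 143*(-5) = 5]
q=6: r=2, s=-27, t=34   [180*(-27) + 143*(34) = 2]
q=2: r=1, s=58, t=-73   [180*(58) + 143*(-73) = 1]
q=2: r=0, s=-143, t=180   [180*(-143) + 143*(180) = 0]
GCD = 1 with t = -73, so 143*(-73) ≡ 1 (mod 180)
Inverse = -73 mod 180 = 107
Check: 143 * 107 = 15301 ≡ 1 (mod 180)

143^(-1) ≡ 107 (mod 180)


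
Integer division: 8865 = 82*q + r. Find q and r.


8865 = 82 * 108 + 9
Check: 8856 + 9 = 8865

q = 108, r = 9


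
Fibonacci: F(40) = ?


Sequence: 1, 1, 2, 3, 5, 8, 13, 21, 34, 55, 89, 144, 233, 377, 610, 987, 1597, 2584, 4181, 6765, 10946, 17711, 28657, 46368, 75025, 121393, 196418, 317811, 514229, 832040, 1346269, 2178309, 3524578, 5702887, 9227465, 14930352, 24157817, 39088169, 63245986, 102334155
F(40) = 102334155


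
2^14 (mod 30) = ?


2^1 mod 30 = 2
2^2 mod 30 = 4
2^3 mod 30 = 8
2^4 mod 30 = 16
2^5 mod 30 = 2
2^6 mod 30 = 4
2^7 mod 30 = 8
2^8 mod 30 = 16
2^9 mod 30 = 2
2^10 mod 30 = 4
2^11 mod 30 = 8
2^12 mod 30 = 16
2^13 mod 30 = 2
2^14 mod 30 = 4


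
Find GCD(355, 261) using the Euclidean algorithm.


355 = 1 * 261 + 94
261 = 2 * 94 + 73
94 = 1 * 73 + 21
73 = 3 * 21 + 10
21 = 2 * 10 + 1
10 = 10 * 1 + 0
GCD = 1


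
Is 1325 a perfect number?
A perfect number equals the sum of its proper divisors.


Proper divisors of 1325: 1, 5, 25, 53, 265
Sum = 1 + 5 + 25 + 53 + 265 = 349

No, 1325 is not perfect (349 ≠ 1325)


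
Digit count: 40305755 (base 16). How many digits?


40305755 in base 16 = 267045B
Number of digits = 7

7 digits (base 16)


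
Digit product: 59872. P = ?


5 × 9 × 8 × 7 × 2 = 5040


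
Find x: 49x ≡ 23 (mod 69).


GCD(49, 69) = 1, unique solution
a^(-1) mod 69 = 31
x = 31 * 23 mod 69 = 23

x ≡ 23 (mod 69)


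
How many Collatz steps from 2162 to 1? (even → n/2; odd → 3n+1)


2162 → 1081 → 3244 → 1622 → 811 → 2434 → 1217 → 3652 → 1826 → 913 → 2740 → 1370 → 685 → 2056 → 1028 → 514 → 257 → 772 → 386 → 193 → 580 → 290 → 145 → 436 → 218 → 109 → 328 → 164 → 82 → 41 → 124 → 62 → 31 → 94 → 47 → 142 → 71 → 214 → 107 → 322 → 161 → 484 → 242 → 121 → 364 → 182 → 91 → 274 → 137 → 412 → 206 → 103 → 310 → 155 → 466 → 233 → 700 → 350 → 175 → 526 → 263 → 790 → 395 → 1186 → 593 → 1780 → 890 → 445 → 1336 → 668 → 334 → 167 → 502 → 251 → 754 → 377 → 1132 → 566 → 283 → 850 → 425 → 1276 → 638 → 319 → 958 → 479 → 1438 → 719 → 2158 → 1079 → 3238 → 1619 → 4858 → 2429 → 7288 → 3644 → 1822 → 911 → 2734 → 1367 → 4102 → 2051 → 6154 → 3077 → 9232 → 4616 → 2308 → 1154 → 577 → 1732 → 866 → 433 → 1300 → 650 → 325 → 976 → 488 → 244 → 122 → 61 → 184 → 92 → 46 → 23 → 70 → 35 → 106 → 53 → 160 → 80 → 40 → 20 → 10 → 5 → 16 → 8 → 4 → 2 → 1
Total steps = 138

138 steps


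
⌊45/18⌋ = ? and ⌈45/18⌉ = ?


45/18 = 2.5000
floor = 2
ceil = 3

floor = 2, ceil = 3


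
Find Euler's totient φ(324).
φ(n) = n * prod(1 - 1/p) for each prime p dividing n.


324 = 2^2 × 3^4
Prime factors: 2, 3
φ(324) = 324 × (1-1/2) × (1-1/3)
= 324 × 1/2 × 2/3 = 108

φ(324) = 108


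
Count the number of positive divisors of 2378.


2378 = 2^1 × 29^1 × 41^1
d(2378) = (1+1) × (1+1) × (1+1) = 8

8 divisors


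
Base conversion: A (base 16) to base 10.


A (base 16) = 10 (decimal)
10 (decimal) = 10 (base 10)


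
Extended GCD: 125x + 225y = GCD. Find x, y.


Tabular extended Euclidean (each row: r = 125*s + 225*t):
r=125, s=1, t=0
r=225, s=0, t=1
q=0: r=125, s=1, t=0   [125*(1) + 225*(0) = 125]
q=1: r=100, s=-1, t=1   [125*(-1) + 225*(1) = 100]
q=1: r=25, s=2, t=-1   [125*(2) + 225*(-1) = 25]
q=4: r=0, s=-9, t=5   [125*(-9) + 225*(5) = 0]
GCD = 25; from the row with r=25: x=2, y=-1
Check: 125*(2) + 225*(-1) = 250 - 225 = 25

GCD = 25, x = 2, y = -1


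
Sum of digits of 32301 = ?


3 + 2 + 3 + 0 + 1 = 9


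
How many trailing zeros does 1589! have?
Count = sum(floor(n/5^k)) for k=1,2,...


floor(1589/5) = 317
floor(1589/25) = 63
floor(1589/125) = 12
floor(1589/625) = 2
Total = 394

394 trailing zeros


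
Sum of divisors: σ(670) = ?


Divisors of 670: 1, 2, 5, 10, 67, 134, 335, 670
Sum = 1 + 2 + 5 + 10 + 67 + 134 + 335 + 670 = 1224

σ(670) = 1224


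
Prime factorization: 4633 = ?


4633 / 41 = 113
113 / 113 = 1
4633 = 41 × 113


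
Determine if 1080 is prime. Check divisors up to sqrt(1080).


1080 / 2 = 540 (exact division)
1080 is NOT prime.

No, 1080 is not prime


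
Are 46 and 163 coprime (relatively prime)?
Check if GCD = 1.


Euclidean algorithm:
163 = 3 * 46 + 25
46 = 1 * 25 + 21
25 = 1 * 21 + 4
21 = 5 * 4 + 1
4 = 4 * 1 + 0
GCD(46, 163) = 1

Yes, coprime (GCD = 1)


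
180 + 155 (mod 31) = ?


180 + 155 = 335
335 mod 31 = 25


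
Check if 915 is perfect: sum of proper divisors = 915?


Proper divisors of 915: 1, 3, 5, 15, 61, 183, 305
Sum = 1 + 3 + 5 + 15 + 61 + 183 + 305 = 573

No, 915 is not perfect (573 ≠ 915)


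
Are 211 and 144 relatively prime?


Euclidean algorithm:
211 = 1 * 144 + 67
144 = 2 * 67 + 10
67 = 6 * 10 + 7
10 = 1 * 7 + 3
7 = 2 * 3 + 1
3 = 3 * 1 + 0
GCD(211, 144) = 1

Yes, coprime (GCD = 1)


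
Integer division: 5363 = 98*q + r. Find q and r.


5363 = 98 * 54 + 71
Check: 5292 + 71 = 5363

q = 54, r = 71


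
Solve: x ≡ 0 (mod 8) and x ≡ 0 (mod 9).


M = 8*9 = 72
M1 = M/8 = 9, M2 = M/9 = 8
M1^(-1) mod 8 = 1, M2^(-1) mod 9 = 8
x = 0*9*1 + 0*8*8 = 0
0 mod 72 = 0
Check: 0 mod 8 = 0 ✓, 0 mod 9 = 0 ✓

x ≡ 0 (mod 72)


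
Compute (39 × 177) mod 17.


39 × 177 = 6903
6903 mod 17 = 1


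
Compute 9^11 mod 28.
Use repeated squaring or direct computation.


9^1 mod 28 = 9
9^2 mod 28 = 25
9^3 mod 28 = 1
9^4 mod 28 = 9
9^5 mod 28 = 25
9^6 mod 28 = 1
9^7 mod 28 = 9
9^8 mod 28 = 25
9^9 mod 28 = 1
9^10 mod 28 = 9
9^11 mod 28 = 25


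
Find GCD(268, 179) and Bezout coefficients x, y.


Tabular extended Euclidean (each row: r = 268*s + 179*t):
r=268, s=1, t=0
r=179, s=0, t=1
q=1: r=89, s=1, t=-1   [268*(1) + 179*(-1) = 89]
q=2: r=1, s=-2, t=3   [268*(-2) + 179*(3) = 1]
q=89: r=0, s=179, t=-268   [268*(179) + 179*(-268) = 0]
GCD = 1; from the row with r=1: x=-2, y=3
Check: 268*(-2) + 179*(3) = -536 + 537 = 1

GCD = 1, x = -2, y = 3


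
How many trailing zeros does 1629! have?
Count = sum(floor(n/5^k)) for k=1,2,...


floor(1629/5) = 325
floor(1629/25) = 65
floor(1629/125) = 13
floor(1629/625) = 2
Total = 405

405 trailing zeros


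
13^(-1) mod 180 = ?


Use the extended Euclidean algorithm on (180, 13); each row r = 180*s + 13*t:
r=180, s=1, t=0
r=13, s=0, t=1
q=13: r=11, s=1, t=-13   [180*(1) + 13*(-13) = 11]
q=1: r=2, s=-1, t=14   [180*(-1) + 13*(14) = 2]
q=5: r=1, s=6, t=-83   [180*(6) + 13*(-83) = 1]
q=2: r=0, s=-13, t=180   [180*(-13) + 13*(180) = 0]
GCD = 1 with t = -83, so 13*(-83) ≡ 1 (mod 180)
Inverse = -83 mod 180 = 97
Check: 13 * 97 = 1261 ≡ 1 (mod 180)

13^(-1) ≡ 97 (mod 180)


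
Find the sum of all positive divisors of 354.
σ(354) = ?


Divisors of 354: 1, 2, 3, 6, 59, 118, 177, 354
Sum = 1 + 2 + 3 + 6 + 59 + 118 + 177 + 354 = 720

σ(354) = 720


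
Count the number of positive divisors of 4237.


4237 = 19^1 × 223^1
d(4237) = (1+1) × (1+1) = 4

4 divisors


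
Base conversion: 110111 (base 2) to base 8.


110111 (base 2) = 55 (decimal)
55 (decimal) = 67 (base 8)


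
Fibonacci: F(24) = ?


Sequence: 1, 1, 2, 3, 5, 8, 13, 21, 34, 55, 89, 144, 233, 377, 610, 987, 1597, 2584, 4181, 6765, 10946, 17711, 28657, 46368
F(24) = 46368


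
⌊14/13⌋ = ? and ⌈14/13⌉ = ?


14/13 = 1.0769
floor = 1
ceil = 2

floor = 1, ceil = 2


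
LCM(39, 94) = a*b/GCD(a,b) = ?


GCD(39, 94) = 1
LCM = 39*94/1 = 3666/1 = 3666

LCM = 3666


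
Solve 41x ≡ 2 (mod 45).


GCD(41, 45) = 1, unique solution
a^(-1) mod 45 = 11
x = 11 * 2 mod 45 = 22

x ≡ 22 (mod 45)


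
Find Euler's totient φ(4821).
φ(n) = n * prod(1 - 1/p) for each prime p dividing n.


4821 = 3 × 1607
Prime factors: 3, 1607
φ(4821) = 4821 × (1-1/3) × (1-1/1607)
= 4821 × 2/3 × 1606/1607 = 3212

φ(4821) = 3212


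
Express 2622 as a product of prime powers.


2622 / 2 = 1311
1311 / 3 = 437
437 / 19 = 23
23 / 23 = 1
2622 = 2 × 3 × 19 × 23


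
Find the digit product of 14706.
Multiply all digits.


1 × 4 × 7 × 0 × 6 = 0


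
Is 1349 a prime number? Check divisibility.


1349 / 19 = 71 (exact division)
1349 is NOT prime.

No, 1349 is not prime


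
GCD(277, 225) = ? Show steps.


277 = 1 * 225 + 52
225 = 4 * 52 + 17
52 = 3 * 17 + 1
17 = 17 * 1 + 0
GCD = 1


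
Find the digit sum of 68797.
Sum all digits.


6 + 8 + 7 + 9 + 7 = 37


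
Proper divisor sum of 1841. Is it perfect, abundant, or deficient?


Proper divisors: 1, 7, 263
Sum = 1 + 7 + 263 = 271
271 < 1841 → deficient

s(1841) = 271 (deficient)
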